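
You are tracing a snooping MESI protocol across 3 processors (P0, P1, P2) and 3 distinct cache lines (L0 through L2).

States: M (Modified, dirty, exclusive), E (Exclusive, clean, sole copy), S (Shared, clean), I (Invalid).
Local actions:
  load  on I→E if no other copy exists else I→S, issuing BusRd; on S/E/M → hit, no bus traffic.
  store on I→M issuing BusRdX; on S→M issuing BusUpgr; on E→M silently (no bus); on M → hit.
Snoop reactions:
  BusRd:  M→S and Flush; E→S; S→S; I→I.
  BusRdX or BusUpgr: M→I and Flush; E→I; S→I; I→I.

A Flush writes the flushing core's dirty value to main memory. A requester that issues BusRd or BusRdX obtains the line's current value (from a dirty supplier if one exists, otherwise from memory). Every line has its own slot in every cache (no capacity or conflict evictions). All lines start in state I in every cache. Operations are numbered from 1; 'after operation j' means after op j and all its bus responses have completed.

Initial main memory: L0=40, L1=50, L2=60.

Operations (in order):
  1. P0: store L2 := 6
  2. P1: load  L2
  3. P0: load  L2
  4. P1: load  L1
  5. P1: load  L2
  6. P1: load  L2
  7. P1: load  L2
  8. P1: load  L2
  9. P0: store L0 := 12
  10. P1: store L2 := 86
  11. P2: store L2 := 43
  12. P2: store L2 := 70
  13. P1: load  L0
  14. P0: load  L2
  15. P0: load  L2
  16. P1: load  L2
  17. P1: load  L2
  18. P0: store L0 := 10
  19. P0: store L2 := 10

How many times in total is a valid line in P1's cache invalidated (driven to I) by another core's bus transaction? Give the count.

invalidations = 3

[1] P0: store L2 := 6 | P0:M(6), P1:I, P2:I | bus: BusRdX
[2] P1: load  L2 | P0:S(6), P1:S(6), P2:I | bus: BusRd,Flush
[3] P0: load  L2 | P0:S(6), P1:S(6), P2:I | bus: none
[4] P1: load  L1 | P0:I, P1:E(50), P2:I | bus: BusRd
[5] P1: load  L2 | P0:S(6), P1:S(6), P2:I | bus: none
[6] P1: load  L2 | P0:S(6), P1:S(6), P2:I | bus: none
[7] P1: load  L2 | P0:S(6), P1:S(6), P2:I | bus: none
[8] P1: load  L2 | P0:S(6), P1:S(6), P2:I | bus: none
[9] P0: store L0 := 12 | P0:M(12), P1:I, P2:I | bus: BusRdX
[10] P1: store L2 := 86 | P0:I, P1:M(86), P2:I | bus: BusUpgr
[11] P2: store L2 := 43 | P0:I, P1:I, P2:M(43) | bus: BusRdX,Flush
[12] P2: store L2 := 70 | P0:I, P1:I, P2:M(70) | bus: none
[13] P1: load  L0 | P0:S(12), P1:S(12), P2:I | bus: BusRd,Flush
[14] P0: load  L2 | P0:S(70), P1:I, P2:S(70) | bus: BusRd,Flush
[15] P0: load  L2 | P0:S(70), P1:I, P2:S(70) | bus: none
[16] P1: load  L2 | P0:S(70), P1:S(70), P2:S(70) | bus: BusRd
[17] P1: load  L2 | P0:S(70), P1:S(70), P2:S(70) | bus: none
[18] P0: store L0 := 10 | P0:M(10), P1:I, P2:I | bus: BusUpgr
[19] P0: store L2 := 10 | P0:M(10), P1:I, P2:I | bus: BusUpgr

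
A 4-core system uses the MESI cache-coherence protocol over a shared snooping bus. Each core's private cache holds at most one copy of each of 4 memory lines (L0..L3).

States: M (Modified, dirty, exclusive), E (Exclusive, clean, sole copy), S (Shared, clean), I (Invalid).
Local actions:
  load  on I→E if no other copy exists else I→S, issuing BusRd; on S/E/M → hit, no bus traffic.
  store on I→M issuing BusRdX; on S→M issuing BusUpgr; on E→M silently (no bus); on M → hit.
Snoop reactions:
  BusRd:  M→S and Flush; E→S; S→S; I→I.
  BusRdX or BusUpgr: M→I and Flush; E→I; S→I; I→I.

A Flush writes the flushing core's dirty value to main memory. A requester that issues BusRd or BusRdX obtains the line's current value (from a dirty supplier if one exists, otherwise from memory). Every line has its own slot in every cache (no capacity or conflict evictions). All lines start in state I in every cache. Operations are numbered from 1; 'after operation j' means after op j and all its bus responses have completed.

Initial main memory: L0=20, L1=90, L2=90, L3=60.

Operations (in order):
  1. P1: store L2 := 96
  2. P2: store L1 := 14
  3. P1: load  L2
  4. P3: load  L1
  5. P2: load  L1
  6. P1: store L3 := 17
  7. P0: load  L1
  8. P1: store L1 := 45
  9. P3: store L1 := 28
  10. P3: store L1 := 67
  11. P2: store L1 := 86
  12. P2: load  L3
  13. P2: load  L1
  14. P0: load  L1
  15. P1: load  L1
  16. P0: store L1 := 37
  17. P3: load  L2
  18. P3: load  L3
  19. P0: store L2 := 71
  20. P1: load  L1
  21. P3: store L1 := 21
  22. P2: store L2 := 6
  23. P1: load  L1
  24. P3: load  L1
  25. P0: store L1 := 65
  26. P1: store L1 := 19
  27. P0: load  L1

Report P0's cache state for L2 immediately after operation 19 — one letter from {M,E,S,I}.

1. P1: store L2 := 96  bus=[BusRdX]  L2: P0=I P1=M P2=I P3=I  mem[L2]=90
2. P2: store L1 := 14  bus=[BusRdX]  L1: P0=I P1=I P2=M P3=I  mem[L1]=90
3. P1: load  L2  bus=[-]  L2: P0=I P1=M P2=I P3=I  mem[L2]=90
4. P3: load  L1  bus=[BusRd,Flush]  L1: P0=I P1=I P2=S P3=S  mem[L1]=14
5. P2: load  L1  bus=[-]  L1: P0=I P1=I P2=S P3=S  mem[L1]=14
6. P1: store L3 := 17  bus=[BusRdX]  L3: P0=I P1=M P2=I P3=I  mem[L3]=60
7. P0: load  L1  bus=[BusRd]  L1: P0=S P1=I P2=S P3=S  mem[L1]=14
8. P1: store L1 := 45  bus=[BusRdX]  L1: P0=I P1=M P2=I P3=I  mem[L1]=14
9. P3: store L1 := 28  bus=[BusRdX,Flush]  L1: P0=I P1=I P2=I P3=M  mem[L1]=45
10. P3: store L1 := 67  bus=[-]  L1: P0=I P1=I P2=I P3=M  mem[L1]=45
11. P2: store L1 := 86  bus=[BusRdX,Flush]  L1: P0=I P1=I P2=M P3=I  mem[L1]=67
12. P2: load  L3  bus=[BusRd,Flush]  L3: P0=I P1=S P2=S P3=I  mem[L3]=17
13. P2: load  L1  bus=[-]  L1: P0=I P1=I P2=M P3=I  mem[L1]=67
14. P0: load  L1  bus=[BusRd,Flush]  L1: P0=S P1=I P2=S P3=I  mem[L1]=86
15. P1: load  L1  bus=[BusRd]  L1: P0=S P1=S P2=S P3=I  mem[L1]=86
16. P0: store L1 := 37  bus=[BusUpgr]  L1: P0=M P1=I P2=I P3=I  mem[L1]=86
17. P3: load  L2  bus=[BusRd,Flush]  L2: P0=I P1=S P2=I P3=S  mem[L2]=96
18. P3: load  L3  bus=[BusRd]  L3: P0=I P1=S P2=S P3=S  mem[L3]=17
19. P0: store L2 := 71  bus=[BusRdX]  L2: P0=M P1=I P2=I P3=I  mem[L2]=96
20. P1: load  L1  bus=[BusRd,Flush]  L1: P0=S P1=S P2=I P3=I  mem[L1]=37
21. P3: store L1 := 21  bus=[BusRdX]  L1: P0=I P1=I P2=I P3=M  mem[L1]=37
22. P2: store L2 := 6  bus=[BusRdX,Flush]  L2: P0=I P1=I P2=M P3=I  mem[L2]=71
23. P1: load  L1  bus=[BusRd,Flush]  L1: P0=I P1=S P2=I P3=S  mem[L1]=21
24. P3: load  L1  bus=[-]  L1: P0=I P1=S P2=I P3=S  mem[L1]=21
25. P0: store L1 := 65  bus=[BusRdX]  L1: P0=M P1=I P2=I P3=I  mem[L1]=21
26. P1: store L1 := 19  bus=[BusRdX,Flush]  L1: P0=I P1=M P2=I P3=I  mem[L1]=65
27. P0: load  L1  bus=[BusRd,Flush]  L1: P0=S P1=S P2=I P3=I  mem[L1]=19

state = M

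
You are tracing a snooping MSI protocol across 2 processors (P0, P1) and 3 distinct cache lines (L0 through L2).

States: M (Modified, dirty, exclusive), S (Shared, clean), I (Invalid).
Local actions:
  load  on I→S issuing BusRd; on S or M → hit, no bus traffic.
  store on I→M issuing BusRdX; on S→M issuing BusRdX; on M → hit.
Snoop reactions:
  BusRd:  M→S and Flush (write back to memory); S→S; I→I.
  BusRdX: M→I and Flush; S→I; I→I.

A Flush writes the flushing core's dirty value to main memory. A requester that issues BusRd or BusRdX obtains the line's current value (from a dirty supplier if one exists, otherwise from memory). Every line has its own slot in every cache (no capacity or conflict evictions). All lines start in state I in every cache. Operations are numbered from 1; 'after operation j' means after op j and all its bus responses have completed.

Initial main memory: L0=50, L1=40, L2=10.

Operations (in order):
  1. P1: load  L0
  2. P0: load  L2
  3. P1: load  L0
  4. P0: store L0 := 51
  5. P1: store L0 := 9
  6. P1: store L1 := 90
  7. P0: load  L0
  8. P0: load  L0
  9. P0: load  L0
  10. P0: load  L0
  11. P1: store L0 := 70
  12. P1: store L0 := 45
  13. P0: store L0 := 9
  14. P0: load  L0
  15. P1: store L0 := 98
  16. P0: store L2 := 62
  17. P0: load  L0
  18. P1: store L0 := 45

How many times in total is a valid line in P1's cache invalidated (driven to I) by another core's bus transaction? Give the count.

1. P1: load  L0  bus=[BusRd]  L0: P0=I P1=S  mem[L0]=50
2. P0: load  L2  bus=[BusRd]  L2: P0=S P1=I  mem[L2]=10
3. P1: load  L0  bus=[-]  L0: P0=I P1=S  mem[L0]=50
4. P0: store L0 := 51  bus=[BusRdX]  L0: P0=M P1=I  mem[L0]=50
5. P1: store L0 := 9  bus=[BusRdX,Flush]  L0: P0=I P1=M  mem[L0]=51
6. P1: store L1 := 90  bus=[BusRdX]  L1: P0=I P1=M  mem[L1]=40
7. P0: load  L0  bus=[BusRd,Flush]  L0: P0=S P1=S  mem[L0]=9
8. P0: load  L0  bus=[-]  L0: P0=S P1=S  mem[L0]=9
9. P0: load  L0  bus=[-]  L0: P0=S P1=S  mem[L0]=9
10. P0: load  L0  bus=[-]  L0: P0=S P1=S  mem[L0]=9
11. P1: store L0 := 70  bus=[BusRdX]  L0: P0=I P1=M  mem[L0]=9
12. P1: store L0 := 45  bus=[-]  L0: P0=I P1=M  mem[L0]=9
13. P0: store L0 := 9  bus=[BusRdX,Flush]  L0: P0=M P1=I  mem[L0]=45
14. P0: load  L0  bus=[-]  L0: P0=M P1=I  mem[L0]=45
15. P1: store L0 := 98  bus=[BusRdX,Flush]  L0: P0=I P1=M  mem[L0]=9
16. P0: store L2 := 62  bus=[BusRdX]  L2: P0=M P1=I  mem[L2]=10
17. P0: load  L0  bus=[BusRd,Flush]  L0: P0=S P1=S  mem[L0]=98
18. P1: store L0 := 45  bus=[BusRdX]  L0: P0=I P1=M  mem[L0]=98

invalidations = 2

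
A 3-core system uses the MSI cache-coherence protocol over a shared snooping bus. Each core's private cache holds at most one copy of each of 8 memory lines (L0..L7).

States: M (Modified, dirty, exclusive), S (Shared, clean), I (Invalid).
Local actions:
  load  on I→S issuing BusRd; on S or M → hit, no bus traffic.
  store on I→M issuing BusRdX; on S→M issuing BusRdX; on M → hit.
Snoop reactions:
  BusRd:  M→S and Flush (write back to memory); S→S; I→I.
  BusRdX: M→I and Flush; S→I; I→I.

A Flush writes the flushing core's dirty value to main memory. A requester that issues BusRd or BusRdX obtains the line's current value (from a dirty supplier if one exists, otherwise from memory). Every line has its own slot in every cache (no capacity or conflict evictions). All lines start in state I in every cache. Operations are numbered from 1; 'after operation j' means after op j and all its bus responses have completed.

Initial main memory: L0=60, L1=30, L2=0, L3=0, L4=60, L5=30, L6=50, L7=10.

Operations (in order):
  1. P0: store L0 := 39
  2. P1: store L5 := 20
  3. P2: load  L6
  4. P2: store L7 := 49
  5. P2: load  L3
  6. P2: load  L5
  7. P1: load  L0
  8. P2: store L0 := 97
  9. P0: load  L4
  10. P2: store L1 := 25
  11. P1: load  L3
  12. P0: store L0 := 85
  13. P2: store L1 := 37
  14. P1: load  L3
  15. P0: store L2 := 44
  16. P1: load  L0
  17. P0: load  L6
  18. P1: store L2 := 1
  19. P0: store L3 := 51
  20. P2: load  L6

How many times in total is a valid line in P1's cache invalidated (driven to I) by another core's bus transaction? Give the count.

  op1 P0: store L0 := 39 → M/I/I on L0; bus BusRdX; mem=60
  op2 P1: store L5 := 20 → I/M/I on L5; bus BusRdX; mem=30
  op3 P2: load  L6 → I/I/S on L6; bus BusRd; mem=50
  op4 P2: store L7 := 49 → I/I/M on L7; bus BusRdX; mem=10
  op5 P2: load  L3 → I/I/S on L3; bus BusRd; mem=0
  op6 P2: load  L5 → I/S/S on L5; bus BusRd Flush; mem=20
  op7 P1: load  L0 → S/S/I on L0; bus BusRd Flush; mem=39
  op8 P2: store L0 := 97 → I/I/M on L0; bus BusRdX; mem=39
  op9 P0: load  L4 → S/I/I on L4; bus BusRd; mem=60
  op10 P2: store L1 := 25 → I/I/M on L1; bus BusRdX; mem=30
  op11 P1: load  L3 → I/S/S on L3; bus BusRd; mem=0
  op12 P0: store L0 := 85 → M/I/I on L0; bus BusRdX Flush; mem=97
  op13 P2: store L1 := 37 → I/I/M on L1; bus (none); mem=30
  op14 P1: load  L3 → I/S/S on L3; bus (none); mem=0
  op15 P0: store L2 := 44 → M/I/I on L2; bus BusRdX; mem=0
  op16 P1: load  L0 → S/S/I on L0; bus BusRd Flush; mem=85
  op17 P0: load  L6 → S/I/S on L6; bus BusRd; mem=50
  op18 P1: store L2 := 1 → I/M/I on L2; bus BusRdX Flush; mem=44
  op19 P0: store L3 := 51 → M/I/I on L3; bus BusRdX; mem=0
  op20 P2: load  L6 → S/I/S on L6; bus (none); mem=50

invalidations = 2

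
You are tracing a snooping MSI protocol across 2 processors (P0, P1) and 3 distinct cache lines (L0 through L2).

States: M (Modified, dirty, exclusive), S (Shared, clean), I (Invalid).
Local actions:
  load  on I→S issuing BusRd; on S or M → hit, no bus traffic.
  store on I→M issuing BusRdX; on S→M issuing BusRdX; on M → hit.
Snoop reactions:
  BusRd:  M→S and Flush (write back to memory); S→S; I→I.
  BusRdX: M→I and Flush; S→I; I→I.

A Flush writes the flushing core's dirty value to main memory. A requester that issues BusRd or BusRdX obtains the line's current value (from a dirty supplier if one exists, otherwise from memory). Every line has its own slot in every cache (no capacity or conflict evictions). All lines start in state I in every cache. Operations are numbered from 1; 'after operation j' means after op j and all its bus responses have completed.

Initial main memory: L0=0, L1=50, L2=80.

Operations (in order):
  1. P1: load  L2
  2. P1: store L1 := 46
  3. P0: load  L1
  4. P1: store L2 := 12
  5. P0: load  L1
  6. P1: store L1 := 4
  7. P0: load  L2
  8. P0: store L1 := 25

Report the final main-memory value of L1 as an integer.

memory[L1] = 4

  op1 P1: load  L2 → I/S on L2; bus BusRd; mem=80
  op2 P1: store L1 := 46 → I/M on L1; bus BusRdX; mem=50
  op3 P0: load  L1 → S/S on L1; bus BusRd Flush; mem=46
  op4 P1: store L2 := 12 → I/M on L2; bus BusRdX; mem=80
  op5 P0: load  L1 → S/S on L1; bus (none); mem=46
  op6 P1: store L1 := 4 → I/M on L1; bus BusRdX; mem=46
  op7 P0: load  L2 → S/S on L2; bus BusRd Flush; mem=12
  op8 P0: store L1 := 25 → M/I on L1; bus BusRdX Flush; mem=4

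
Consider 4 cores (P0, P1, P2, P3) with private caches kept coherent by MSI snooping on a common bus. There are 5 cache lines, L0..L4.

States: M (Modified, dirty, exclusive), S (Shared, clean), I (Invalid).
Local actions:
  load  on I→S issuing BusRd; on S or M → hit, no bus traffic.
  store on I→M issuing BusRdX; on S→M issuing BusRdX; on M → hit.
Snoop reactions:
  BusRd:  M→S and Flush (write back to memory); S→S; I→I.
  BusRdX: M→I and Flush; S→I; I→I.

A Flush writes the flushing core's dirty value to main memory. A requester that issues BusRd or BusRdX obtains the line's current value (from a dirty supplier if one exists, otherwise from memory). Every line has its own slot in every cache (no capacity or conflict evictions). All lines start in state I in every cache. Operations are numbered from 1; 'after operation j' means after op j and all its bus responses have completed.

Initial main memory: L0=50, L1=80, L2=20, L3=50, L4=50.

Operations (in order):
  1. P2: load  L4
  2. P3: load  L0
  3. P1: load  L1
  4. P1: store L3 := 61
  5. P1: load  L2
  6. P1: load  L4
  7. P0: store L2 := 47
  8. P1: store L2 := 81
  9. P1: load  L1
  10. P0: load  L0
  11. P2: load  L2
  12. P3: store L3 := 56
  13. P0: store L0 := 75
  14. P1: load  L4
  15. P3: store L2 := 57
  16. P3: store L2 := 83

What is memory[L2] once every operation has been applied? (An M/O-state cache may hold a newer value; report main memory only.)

  op1 P2: load  L4 → I/I/S/I on L4; bus BusRd; mem=50
  op2 P3: load  L0 → I/I/I/S on L0; bus BusRd; mem=50
  op3 P1: load  L1 → I/S/I/I on L1; bus BusRd; mem=80
  op4 P1: store L3 := 61 → I/M/I/I on L3; bus BusRdX; mem=50
  op5 P1: load  L2 → I/S/I/I on L2; bus BusRd; mem=20
  op6 P1: load  L4 → I/S/S/I on L4; bus BusRd; mem=50
  op7 P0: store L2 := 47 → M/I/I/I on L2; bus BusRdX; mem=20
  op8 P1: store L2 := 81 → I/M/I/I on L2; bus BusRdX Flush; mem=47
  op9 P1: load  L1 → I/S/I/I on L1; bus (none); mem=80
  op10 P0: load  L0 → S/I/I/S on L0; bus BusRd; mem=50
  op11 P2: load  L2 → I/S/S/I on L2; bus BusRd Flush; mem=81
  op12 P3: store L3 := 56 → I/I/I/M on L3; bus BusRdX Flush; mem=61
  op13 P0: store L0 := 75 → M/I/I/I on L0; bus BusRdX; mem=50
  op14 P1: load  L4 → I/S/S/I on L4; bus (none); mem=50
  op15 P3: store L2 := 57 → I/I/I/M on L2; bus BusRdX; mem=81
  op16 P3: store L2 := 83 → I/I/I/M on L2; bus (none); mem=81

memory[L2] = 81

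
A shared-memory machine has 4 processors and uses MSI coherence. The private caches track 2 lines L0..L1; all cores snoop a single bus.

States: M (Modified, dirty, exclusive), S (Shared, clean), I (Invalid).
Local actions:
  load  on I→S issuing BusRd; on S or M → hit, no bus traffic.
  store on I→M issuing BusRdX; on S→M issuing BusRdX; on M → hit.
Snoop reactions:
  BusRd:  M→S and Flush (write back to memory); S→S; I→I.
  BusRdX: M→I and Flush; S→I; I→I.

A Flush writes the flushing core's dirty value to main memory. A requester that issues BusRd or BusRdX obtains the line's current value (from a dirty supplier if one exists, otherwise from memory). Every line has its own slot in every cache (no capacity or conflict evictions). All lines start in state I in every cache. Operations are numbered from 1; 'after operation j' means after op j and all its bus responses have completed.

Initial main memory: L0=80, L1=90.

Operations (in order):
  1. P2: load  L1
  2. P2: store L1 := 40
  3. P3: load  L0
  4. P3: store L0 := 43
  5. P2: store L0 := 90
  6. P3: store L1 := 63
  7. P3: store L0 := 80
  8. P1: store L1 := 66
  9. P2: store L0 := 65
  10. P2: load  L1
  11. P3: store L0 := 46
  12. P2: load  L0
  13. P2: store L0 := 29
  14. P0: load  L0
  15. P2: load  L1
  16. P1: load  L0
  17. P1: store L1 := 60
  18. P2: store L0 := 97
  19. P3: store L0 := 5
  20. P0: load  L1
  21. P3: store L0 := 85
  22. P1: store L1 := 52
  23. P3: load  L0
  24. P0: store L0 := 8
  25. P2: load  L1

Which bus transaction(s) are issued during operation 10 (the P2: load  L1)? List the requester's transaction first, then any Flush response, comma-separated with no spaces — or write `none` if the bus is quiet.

1. P2: load  L1  bus=[BusRd]  L1: P0=I P1=I P2=S P3=I  mem[L1]=90
2. P2: store L1 := 40  bus=[BusRdX]  L1: P0=I P1=I P2=M P3=I  mem[L1]=90
3. P3: load  L0  bus=[BusRd]  L0: P0=I P1=I P2=I P3=S  mem[L0]=80
4. P3: store L0 := 43  bus=[BusRdX]  L0: P0=I P1=I P2=I P3=M  mem[L0]=80
5. P2: store L0 := 90  bus=[BusRdX,Flush]  L0: P0=I P1=I P2=M P3=I  mem[L0]=43
6. P3: store L1 := 63  bus=[BusRdX,Flush]  L1: P0=I P1=I P2=I P3=M  mem[L1]=40
7. P3: store L0 := 80  bus=[BusRdX,Flush]  L0: P0=I P1=I P2=I P3=M  mem[L0]=90
8. P1: store L1 := 66  bus=[BusRdX,Flush]  L1: P0=I P1=M P2=I P3=I  mem[L1]=63
9. P2: store L0 := 65  bus=[BusRdX,Flush]  L0: P0=I P1=I P2=M P3=I  mem[L0]=80
10. P2: load  L1  bus=[BusRd,Flush]  L1: P0=I P1=S P2=S P3=I  mem[L1]=66
11. P3: store L0 := 46  bus=[BusRdX,Flush]  L0: P0=I P1=I P2=I P3=M  mem[L0]=65
12. P2: load  L0  bus=[BusRd,Flush]  L0: P0=I P1=I P2=S P3=S  mem[L0]=46
13. P2: store L0 := 29  bus=[BusRdX]  L0: P0=I P1=I P2=M P3=I  mem[L0]=46
14. P0: load  L0  bus=[BusRd,Flush]  L0: P0=S P1=I P2=S P3=I  mem[L0]=29
15. P2: load  L1  bus=[-]  L1: P0=I P1=S P2=S P3=I  mem[L1]=66
16. P1: load  L0  bus=[BusRd]  L0: P0=S P1=S P2=S P3=I  mem[L0]=29
17. P1: store L1 := 60  bus=[BusRdX]  L1: P0=I P1=M P2=I P3=I  mem[L1]=66
18. P2: store L0 := 97  bus=[BusRdX]  L0: P0=I P1=I P2=M P3=I  mem[L0]=29
19. P3: store L0 := 5  bus=[BusRdX,Flush]  L0: P0=I P1=I P2=I P3=M  mem[L0]=97
20. P0: load  L1  bus=[BusRd,Flush]  L1: P0=S P1=S P2=I P3=I  mem[L1]=60
21. P3: store L0 := 85  bus=[-]  L0: P0=I P1=I P2=I P3=M  mem[L0]=97
22. P1: store L1 := 52  bus=[BusRdX]  L1: P0=I P1=M P2=I P3=I  mem[L1]=60
23. P3: load  L0  bus=[-]  L0: P0=I P1=I P2=I P3=M  mem[L0]=97
24. P0: store L0 := 8  bus=[BusRdX,Flush]  L0: P0=M P1=I P2=I P3=I  mem[L0]=85
25. P2: load  L1  bus=[BusRd,Flush]  L1: P0=I P1=S P2=S P3=I  mem[L1]=52

bus = BusRd,Flush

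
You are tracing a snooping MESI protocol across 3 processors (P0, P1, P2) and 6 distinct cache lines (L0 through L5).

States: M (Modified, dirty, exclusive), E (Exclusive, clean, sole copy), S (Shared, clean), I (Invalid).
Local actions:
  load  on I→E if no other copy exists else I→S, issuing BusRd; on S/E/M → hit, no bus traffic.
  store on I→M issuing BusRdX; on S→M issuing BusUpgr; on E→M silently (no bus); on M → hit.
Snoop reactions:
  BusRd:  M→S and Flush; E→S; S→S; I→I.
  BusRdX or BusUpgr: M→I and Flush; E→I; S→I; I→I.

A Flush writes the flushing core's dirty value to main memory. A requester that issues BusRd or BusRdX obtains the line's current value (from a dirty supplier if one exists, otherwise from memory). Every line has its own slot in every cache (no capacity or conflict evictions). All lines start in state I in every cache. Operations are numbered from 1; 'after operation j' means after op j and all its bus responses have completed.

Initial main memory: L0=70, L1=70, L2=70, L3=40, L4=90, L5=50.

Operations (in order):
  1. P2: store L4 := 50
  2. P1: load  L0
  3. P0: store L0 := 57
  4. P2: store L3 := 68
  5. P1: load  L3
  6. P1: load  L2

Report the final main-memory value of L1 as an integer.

memory[L1] = 70

  op1 P2: store L4 := 50 → I/I/M on L4; bus BusRdX; mem=90
  op2 P1: load  L0 → I/E/I on L0; bus BusRd; mem=70
  op3 P0: store L0 := 57 → M/I/I on L0; bus BusRdX; mem=70
  op4 P2: store L3 := 68 → I/I/M on L3; bus BusRdX; mem=40
  op5 P1: load  L3 → I/S/S on L3; bus BusRd Flush; mem=68
  op6 P1: load  L2 → I/E/I on L2; bus BusRd; mem=70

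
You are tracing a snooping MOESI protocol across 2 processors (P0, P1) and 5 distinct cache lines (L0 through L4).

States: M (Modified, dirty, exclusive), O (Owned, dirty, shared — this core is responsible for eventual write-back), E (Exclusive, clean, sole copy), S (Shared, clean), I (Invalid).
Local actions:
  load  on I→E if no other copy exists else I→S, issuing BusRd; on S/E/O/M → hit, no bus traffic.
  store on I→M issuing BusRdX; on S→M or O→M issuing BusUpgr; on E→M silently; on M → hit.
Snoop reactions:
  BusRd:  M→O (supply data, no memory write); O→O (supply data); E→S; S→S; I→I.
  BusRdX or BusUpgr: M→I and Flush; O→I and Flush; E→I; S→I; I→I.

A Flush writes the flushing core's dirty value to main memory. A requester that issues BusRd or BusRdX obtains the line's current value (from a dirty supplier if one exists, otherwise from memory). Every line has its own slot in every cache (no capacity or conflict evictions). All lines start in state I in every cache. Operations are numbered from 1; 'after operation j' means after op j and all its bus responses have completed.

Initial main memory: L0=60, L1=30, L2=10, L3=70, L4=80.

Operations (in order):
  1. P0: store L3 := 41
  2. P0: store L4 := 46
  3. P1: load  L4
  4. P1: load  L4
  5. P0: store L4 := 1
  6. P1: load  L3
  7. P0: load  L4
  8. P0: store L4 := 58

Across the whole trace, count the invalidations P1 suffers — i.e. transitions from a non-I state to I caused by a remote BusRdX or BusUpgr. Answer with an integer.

step 1: P0: store L3 := 41  ⟶  MI  (L3)  txn=BusRdX  M[L3]=70
step 2: P0: store L4 := 46  ⟶  MI  (L4)  txn=BusRdX  M[L4]=80
step 3: P1: load  L4  ⟶  OS  (L4)  txn=BusRd  M[L4]=80
step 4: P1: load  L4  ⟶  OS  (L4)  txn=∅  M[L4]=80
step 5: P0: store L4 := 1  ⟶  MI  (L4)  txn=BusUpgr  M[L4]=80
step 6: P1: load  L3  ⟶  OS  (L3)  txn=BusRd  M[L3]=70
step 7: P0: load  L4  ⟶  MI  (L4)  txn=∅  M[L4]=80
step 8: P0: store L4 := 58  ⟶  MI  (L4)  txn=∅  M[L4]=80

invalidations = 1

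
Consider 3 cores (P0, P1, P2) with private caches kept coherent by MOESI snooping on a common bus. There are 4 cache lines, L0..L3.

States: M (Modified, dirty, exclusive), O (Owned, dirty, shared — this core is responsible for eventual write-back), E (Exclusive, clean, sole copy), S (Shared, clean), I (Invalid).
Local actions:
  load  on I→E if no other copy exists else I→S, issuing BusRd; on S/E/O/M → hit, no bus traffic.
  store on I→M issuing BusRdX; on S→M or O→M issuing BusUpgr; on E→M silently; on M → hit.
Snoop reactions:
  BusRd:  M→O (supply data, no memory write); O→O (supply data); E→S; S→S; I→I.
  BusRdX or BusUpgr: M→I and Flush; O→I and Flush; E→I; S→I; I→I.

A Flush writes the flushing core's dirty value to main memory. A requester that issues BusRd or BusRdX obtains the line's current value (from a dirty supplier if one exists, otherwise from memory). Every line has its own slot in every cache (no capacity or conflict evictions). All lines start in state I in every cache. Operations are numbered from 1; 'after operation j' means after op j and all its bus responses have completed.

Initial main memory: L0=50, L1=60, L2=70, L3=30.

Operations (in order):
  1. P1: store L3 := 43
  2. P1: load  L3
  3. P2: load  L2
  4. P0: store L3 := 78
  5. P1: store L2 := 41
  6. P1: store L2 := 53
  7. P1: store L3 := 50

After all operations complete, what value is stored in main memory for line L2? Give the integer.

1. P1: store L3 := 43  bus=[BusRdX]  L3: P0=I P1=M P2=I  mem[L3]=30
2. P1: load  L3  bus=[-]  L3: P0=I P1=M P2=I  mem[L3]=30
3. P2: load  L2  bus=[BusRd]  L2: P0=I P1=I P2=E  mem[L2]=70
4. P0: store L3 := 78  bus=[BusRdX,Flush]  L3: P0=M P1=I P2=I  mem[L3]=43
5. P1: store L2 := 41  bus=[BusRdX]  L2: P0=I P1=M P2=I  mem[L2]=70
6. P1: store L2 := 53  bus=[-]  L2: P0=I P1=M P2=I  mem[L2]=70
7. P1: store L3 := 50  bus=[BusRdX,Flush]  L3: P0=I P1=M P2=I  mem[L3]=78

memory[L2] = 70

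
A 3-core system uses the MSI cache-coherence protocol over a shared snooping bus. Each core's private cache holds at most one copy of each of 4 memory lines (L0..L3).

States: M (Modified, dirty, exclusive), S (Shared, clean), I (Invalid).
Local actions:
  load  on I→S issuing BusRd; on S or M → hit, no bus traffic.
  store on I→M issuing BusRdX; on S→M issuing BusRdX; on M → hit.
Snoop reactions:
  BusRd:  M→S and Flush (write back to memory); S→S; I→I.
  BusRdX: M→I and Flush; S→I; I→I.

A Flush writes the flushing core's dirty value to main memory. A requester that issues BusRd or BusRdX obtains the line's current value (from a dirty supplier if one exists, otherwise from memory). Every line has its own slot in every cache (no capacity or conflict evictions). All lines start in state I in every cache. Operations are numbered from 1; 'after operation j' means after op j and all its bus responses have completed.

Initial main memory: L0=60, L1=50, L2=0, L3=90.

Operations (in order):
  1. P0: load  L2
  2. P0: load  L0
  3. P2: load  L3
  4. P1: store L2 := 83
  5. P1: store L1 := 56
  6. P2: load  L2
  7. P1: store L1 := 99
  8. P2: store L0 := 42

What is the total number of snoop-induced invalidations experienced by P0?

  op1 P0: load  L2 → S/I/I on L2; bus BusRd; mem=0
  op2 P0: load  L0 → S/I/I on L0; bus BusRd; mem=60
  op3 P2: load  L3 → I/I/S on L3; bus BusRd; mem=90
  op4 P1: store L2 := 83 → I/M/I on L2; bus BusRdX; mem=0
  op5 P1: store L1 := 56 → I/M/I on L1; bus BusRdX; mem=50
  op6 P2: load  L2 → I/S/S on L2; bus BusRd Flush; mem=83
  op7 P1: store L1 := 99 → I/M/I on L1; bus (none); mem=50
  op8 P2: store L0 := 42 → I/I/M on L0; bus BusRdX; mem=60

invalidations = 2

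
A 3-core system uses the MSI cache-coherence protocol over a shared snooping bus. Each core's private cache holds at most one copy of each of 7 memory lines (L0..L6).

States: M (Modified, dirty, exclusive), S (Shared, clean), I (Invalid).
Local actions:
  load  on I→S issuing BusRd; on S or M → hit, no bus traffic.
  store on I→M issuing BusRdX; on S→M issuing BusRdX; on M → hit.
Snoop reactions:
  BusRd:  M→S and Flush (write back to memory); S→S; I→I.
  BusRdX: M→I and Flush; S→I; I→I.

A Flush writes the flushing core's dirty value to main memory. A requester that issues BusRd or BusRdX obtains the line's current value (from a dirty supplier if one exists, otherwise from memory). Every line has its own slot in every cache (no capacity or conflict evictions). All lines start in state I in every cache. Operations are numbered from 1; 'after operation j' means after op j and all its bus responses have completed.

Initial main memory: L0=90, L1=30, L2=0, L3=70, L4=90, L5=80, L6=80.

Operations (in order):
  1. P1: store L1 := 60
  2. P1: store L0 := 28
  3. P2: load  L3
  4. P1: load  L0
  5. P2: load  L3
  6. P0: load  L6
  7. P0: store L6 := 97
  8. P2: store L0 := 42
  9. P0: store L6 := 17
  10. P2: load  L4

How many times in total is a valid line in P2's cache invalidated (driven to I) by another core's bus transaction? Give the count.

step 1: P1: store L1 := 60  ⟶  IMI  (L1)  txn=BusRdX  M[L1]=30
step 2: P1: store L0 := 28  ⟶  IMI  (L0)  txn=BusRdX  M[L0]=90
step 3: P2: load  L3  ⟶  IIS  (L3)  txn=BusRd  M[L3]=70
step 4: P1: load  L0  ⟶  IMI  (L0)  txn=∅  M[L0]=90
step 5: P2: load  L3  ⟶  IIS  (L3)  txn=∅  M[L3]=70
step 6: P0: load  L6  ⟶  SII  (L6)  txn=BusRd  M[L6]=80
step 7: P0: store L6 := 97  ⟶  MII  (L6)  txn=BusRdX  M[L6]=80
step 8: P2: store L0 := 42  ⟶  IIM  (L0)  txn=BusRdX+Flush  M[L0]=28
step 9: P0: store L6 := 17  ⟶  MII  (L6)  txn=∅  M[L6]=80
step 10: P2: load  L4  ⟶  IIS  (L4)  txn=BusRd  M[L4]=90

invalidations = 0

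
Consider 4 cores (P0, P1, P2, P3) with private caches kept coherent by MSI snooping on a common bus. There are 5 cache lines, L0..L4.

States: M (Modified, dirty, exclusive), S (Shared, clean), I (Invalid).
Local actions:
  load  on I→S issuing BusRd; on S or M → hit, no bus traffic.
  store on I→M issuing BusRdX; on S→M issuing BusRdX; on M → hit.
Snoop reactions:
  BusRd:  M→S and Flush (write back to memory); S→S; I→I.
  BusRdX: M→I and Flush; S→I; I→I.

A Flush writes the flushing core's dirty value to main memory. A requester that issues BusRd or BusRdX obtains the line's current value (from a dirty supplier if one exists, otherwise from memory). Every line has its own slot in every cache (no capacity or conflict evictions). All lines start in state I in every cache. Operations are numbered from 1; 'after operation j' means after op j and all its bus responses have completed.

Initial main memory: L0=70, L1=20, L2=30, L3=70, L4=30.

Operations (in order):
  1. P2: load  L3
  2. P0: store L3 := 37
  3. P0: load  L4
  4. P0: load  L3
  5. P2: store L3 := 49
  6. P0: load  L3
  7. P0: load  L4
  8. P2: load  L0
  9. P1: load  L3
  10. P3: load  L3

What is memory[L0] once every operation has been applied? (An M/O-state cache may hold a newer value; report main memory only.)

step 1: P2: load  L3  ⟶  IISI  (L3)  txn=BusRd  M[L3]=70
step 2: P0: store L3 := 37  ⟶  MIII  (L3)  txn=BusRdX  M[L3]=70
step 3: P0: load  L4  ⟶  SIII  (L4)  txn=BusRd  M[L4]=30
step 4: P0: load  L3  ⟶  MIII  (L3)  txn=∅  M[L3]=70
step 5: P2: store L3 := 49  ⟶  IIMI  (L3)  txn=BusRdX+Flush  M[L3]=37
step 6: P0: load  L3  ⟶  SISI  (L3)  txn=BusRd+Flush  M[L3]=49
step 7: P0: load  L4  ⟶  SIII  (L4)  txn=∅  M[L4]=30
step 8: P2: load  L0  ⟶  IISI  (L0)  txn=BusRd  M[L0]=70
step 9: P1: load  L3  ⟶  SSSI  (L3)  txn=BusRd  M[L3]=49
step 10: P3: load  L3  ⟶  SSSS  (L3)  txn=BusRd  M[L3]=49

memory[L0] = 70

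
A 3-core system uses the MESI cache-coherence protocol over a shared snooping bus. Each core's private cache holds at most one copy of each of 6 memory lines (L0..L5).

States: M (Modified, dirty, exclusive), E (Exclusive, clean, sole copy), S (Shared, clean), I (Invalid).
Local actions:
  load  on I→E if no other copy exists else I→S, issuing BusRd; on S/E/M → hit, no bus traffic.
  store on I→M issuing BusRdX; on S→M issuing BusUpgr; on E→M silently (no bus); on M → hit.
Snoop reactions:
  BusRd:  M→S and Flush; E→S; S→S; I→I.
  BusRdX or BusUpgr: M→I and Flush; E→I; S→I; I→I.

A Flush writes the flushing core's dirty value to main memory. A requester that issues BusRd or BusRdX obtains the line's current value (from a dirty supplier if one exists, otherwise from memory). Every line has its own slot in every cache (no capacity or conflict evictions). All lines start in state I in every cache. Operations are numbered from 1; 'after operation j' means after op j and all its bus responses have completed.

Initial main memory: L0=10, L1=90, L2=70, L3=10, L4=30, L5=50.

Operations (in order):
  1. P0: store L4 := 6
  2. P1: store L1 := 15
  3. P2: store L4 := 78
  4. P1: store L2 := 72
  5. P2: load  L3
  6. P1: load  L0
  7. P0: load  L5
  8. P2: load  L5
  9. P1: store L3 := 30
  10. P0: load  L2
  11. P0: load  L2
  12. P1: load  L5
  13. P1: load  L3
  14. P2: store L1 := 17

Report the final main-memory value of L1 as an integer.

[1] P0: store L4 := 6 | P0:M(6), P1:I, P2:I | bus: BusRdX
[2] P1: store L1 := 15 | P0:I, P1:M(15), P2:I | bus: BusRdX
[3] P2: store L4 := 78 | P0:I, P1:I, P2:M(78) | bus: BusRdX,Flush
[4] P1: store L2 := 72 | P0:I, P1:M(72), P2:I | bus: BusRdX
[5] P2: load  L3 | P0:I, P1:I, P2:E(10) | bus: BusRd
[6] P1: load  L0 | P0:I, P1:E(10), P2:I | bus: BusRd
[7] P0: load  L5 | P0:E(50), P1:I, P2:I | bus: BusRd
[8] P2: load  L5 | P0:S(50), P1:I, P2:S(50) | bus: BusRd
[9] P1: store L3 := 30 | P0:I, P1:M(30), P2:I | bus: BusRdX
[10] P0: load  L2 | P0:S(72), P1:S(72), P2:I | bus: BusRd,Flush
[11] P0: load  L2 | P0:S(72), P1:S(72), P2:I | bus: none
[12] P1: load  L5 | P0:S(50), P1:S(50), P2:S(50) | bus: BusRd
[13] P1: load  L3 | P0:I, P1:M(30), P2:I | bus: none
[14] P2: store L1 := 17 | P0:I, P1:I, P2:M(17) | bus: BusRdX,Flush

memory[L1] = 15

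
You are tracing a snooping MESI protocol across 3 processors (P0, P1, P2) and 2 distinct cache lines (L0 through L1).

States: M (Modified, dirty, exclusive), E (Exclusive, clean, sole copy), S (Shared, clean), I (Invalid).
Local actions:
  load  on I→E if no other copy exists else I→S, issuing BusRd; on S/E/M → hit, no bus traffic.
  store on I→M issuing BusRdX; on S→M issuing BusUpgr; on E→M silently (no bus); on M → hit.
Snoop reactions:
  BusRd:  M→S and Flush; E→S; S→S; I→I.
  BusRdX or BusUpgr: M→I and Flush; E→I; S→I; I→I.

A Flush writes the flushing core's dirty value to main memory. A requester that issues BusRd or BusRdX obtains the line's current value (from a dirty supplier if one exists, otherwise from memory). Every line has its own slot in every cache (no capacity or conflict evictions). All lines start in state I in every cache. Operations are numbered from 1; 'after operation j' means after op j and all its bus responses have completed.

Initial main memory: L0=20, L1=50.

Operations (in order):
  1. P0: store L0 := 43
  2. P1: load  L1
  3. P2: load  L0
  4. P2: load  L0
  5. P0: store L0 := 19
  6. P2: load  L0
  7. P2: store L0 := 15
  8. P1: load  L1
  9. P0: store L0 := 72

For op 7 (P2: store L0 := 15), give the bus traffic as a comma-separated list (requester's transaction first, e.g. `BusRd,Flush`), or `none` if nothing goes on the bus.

1. P0: store L0 := 43  bus=[BusRdX]  L0: P0=M P1=I P2=I  mem[L0]=20
2. P1: load  L1  bus=[BusRd]  L1: P0=I P1=E P2=I  mem[L1]=50
3. P2: load  L0  bus=[BusRd,Flush]  L0: P0=S P1=I P2=S  mem[L0]=43
4. P2: load  L0  bus=[-]  L0: P0=S P1=I P2=S  mem[L0]=43
5. P0: store L0 := 19  bus=[BusUpgr]  L0: P0=M P1=I P2=I  mem[L0]=43
6. P2: load  L0  bus=[BusRd,Flush]  L0: P0=S P1=I P2=S  mem[L0]=19
7. P2: store L0 := 15  bus=[BusUpgr]  L0: P0=I P1=I P2=M  mem[L0]=19
8. P1: load  L1  bus=[-]  L1: P0=I P1=E P2=I  mem[L1]=50
9. P0: store L0 := 72  bus=[BusRdX,Flush]  L0: P0=M P1=I P2=I  mem[L0]=15

bus = BusUpgr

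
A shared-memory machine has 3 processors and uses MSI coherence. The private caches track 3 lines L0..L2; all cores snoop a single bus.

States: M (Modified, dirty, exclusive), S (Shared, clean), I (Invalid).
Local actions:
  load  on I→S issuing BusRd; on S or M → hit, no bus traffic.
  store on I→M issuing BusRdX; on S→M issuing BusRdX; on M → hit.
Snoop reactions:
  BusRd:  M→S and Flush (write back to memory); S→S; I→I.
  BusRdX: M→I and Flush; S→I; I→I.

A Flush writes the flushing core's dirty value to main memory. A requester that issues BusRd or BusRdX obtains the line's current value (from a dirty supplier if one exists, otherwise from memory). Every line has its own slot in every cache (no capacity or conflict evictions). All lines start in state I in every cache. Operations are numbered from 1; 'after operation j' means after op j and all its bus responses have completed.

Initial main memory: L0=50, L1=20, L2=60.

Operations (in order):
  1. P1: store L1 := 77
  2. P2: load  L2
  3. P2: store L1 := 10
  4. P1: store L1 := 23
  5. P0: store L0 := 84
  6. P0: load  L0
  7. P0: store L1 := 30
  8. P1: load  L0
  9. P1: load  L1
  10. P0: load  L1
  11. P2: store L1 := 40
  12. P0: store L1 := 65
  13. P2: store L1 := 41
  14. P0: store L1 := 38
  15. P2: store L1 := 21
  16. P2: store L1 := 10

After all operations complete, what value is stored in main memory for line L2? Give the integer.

1. P1: store L1 := 77  bus=[BusRdX]  L1: P0=I P1=M P2=I  mem[L1]=20
2. P2: load  L2  bus=[BusRd]  L2: P0=I P1=I P2=S  mem[L2]=60
3. P2: store L1 := 10  bus=[BusRdX,Flush]  L1: P0=I P1=I P2=M  mem[L1]=77
4. P1: store L1 := 23  bus=[BusRdX,Flush]  L1: P0=I P1=M P2=I  mem[L1]=10
5. P0: store L0 := 84  bus=[BusRdX]  L0: P0=M P1=I P2=I  mem[L0]=50
6. P0: load  L0  bus=[-]  L0: P0=M P1=I P2=I  mem[L0]=50
7. P0: store L1 := 30  bus=[BusRdX,Flush]  L1: P0=M P1=I P2=I  mem[L1]=23
8. P1: load  L0  bus=[BusRd,Flush]  L0: P0=S P1=S P2=I  mem[L0]=84
9. P1: load  L1  bus=[BusRd,Flush]  L1: P0=S P1=S P2=I  mem[L1]=30
10. P0: load  L1  bus=[-]  L1: P0=S P1=S P2=I  mem[L1]=30
11. P2: store L1 := 40  bus=[BusRdX]  L1: P0=I P1=I P2=M  mem[L1]=30
12. P0: store L1 := 65  bus=[BusRdX,Flush]  L1: P0=M P1=I P2=I  mem[L1]=40
13. P2: store L1 := 41  bus=[BusRdX,Flush]  L1: P0=I P1=I P2=M  mem[L1]=65
14. P0: store L1 := 38  bus=[BusRdX,Flush]  L1: P0=M P1=I P2=I  mem[L1]=41
15. P2: store L1 := 21  bus=[BusRdX,Flush]  L1: P0=I P1=I P2=M  mem[L1]=38
16. P2: store L1 := 10  bus=[-]  L1: P0=I P1=I P2=M  mem[L1]=38

memory[L2] = 60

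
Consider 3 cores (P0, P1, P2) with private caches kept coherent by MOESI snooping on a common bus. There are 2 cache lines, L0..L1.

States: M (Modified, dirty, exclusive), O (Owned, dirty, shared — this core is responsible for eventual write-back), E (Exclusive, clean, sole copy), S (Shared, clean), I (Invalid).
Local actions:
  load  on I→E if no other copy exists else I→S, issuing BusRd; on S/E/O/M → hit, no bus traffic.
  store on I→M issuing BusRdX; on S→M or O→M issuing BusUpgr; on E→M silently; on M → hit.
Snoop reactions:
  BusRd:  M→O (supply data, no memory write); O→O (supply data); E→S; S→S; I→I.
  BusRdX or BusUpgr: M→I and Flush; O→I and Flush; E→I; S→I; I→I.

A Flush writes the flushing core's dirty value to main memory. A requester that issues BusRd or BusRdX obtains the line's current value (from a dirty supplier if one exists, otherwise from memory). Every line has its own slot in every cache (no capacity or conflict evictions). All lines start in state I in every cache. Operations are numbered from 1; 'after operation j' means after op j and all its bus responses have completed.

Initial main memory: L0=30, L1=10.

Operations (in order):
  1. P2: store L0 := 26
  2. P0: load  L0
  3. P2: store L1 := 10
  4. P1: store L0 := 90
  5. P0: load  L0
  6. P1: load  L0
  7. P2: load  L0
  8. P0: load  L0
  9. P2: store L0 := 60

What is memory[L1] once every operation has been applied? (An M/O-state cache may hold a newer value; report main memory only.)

  op1 P2: store L0 := 26 → I/I/M on L0; bus BusRdX; mem=30
  op2 P0: load  L0 → S/I/O on L0; bus BusRd; mem=30
  op3 P2: store L1 := 10 → I/I/M on L1; bus BusRdX; mem=10
  op4 P1: store L0 := 90 → I/M/I on L0; bus BusRdX Flush; mem=26
  op5 P0: load  L0 → S/O/I on L0; bus BusRd; mem=26
  op6 P1: load  L0 → S/O/I on L0; bus (none); mem=26
  op7 P2: load  L0 → S/O/S on L0; bus BusRd; mem=26
  op8 P0: load  L0 → S/O/S on L0; bus (none); mem=26
  op9 P2: store L0 := 60 → I/I/M on L0; bus BusUpgr Flush; mem=90

memory[L1] = 10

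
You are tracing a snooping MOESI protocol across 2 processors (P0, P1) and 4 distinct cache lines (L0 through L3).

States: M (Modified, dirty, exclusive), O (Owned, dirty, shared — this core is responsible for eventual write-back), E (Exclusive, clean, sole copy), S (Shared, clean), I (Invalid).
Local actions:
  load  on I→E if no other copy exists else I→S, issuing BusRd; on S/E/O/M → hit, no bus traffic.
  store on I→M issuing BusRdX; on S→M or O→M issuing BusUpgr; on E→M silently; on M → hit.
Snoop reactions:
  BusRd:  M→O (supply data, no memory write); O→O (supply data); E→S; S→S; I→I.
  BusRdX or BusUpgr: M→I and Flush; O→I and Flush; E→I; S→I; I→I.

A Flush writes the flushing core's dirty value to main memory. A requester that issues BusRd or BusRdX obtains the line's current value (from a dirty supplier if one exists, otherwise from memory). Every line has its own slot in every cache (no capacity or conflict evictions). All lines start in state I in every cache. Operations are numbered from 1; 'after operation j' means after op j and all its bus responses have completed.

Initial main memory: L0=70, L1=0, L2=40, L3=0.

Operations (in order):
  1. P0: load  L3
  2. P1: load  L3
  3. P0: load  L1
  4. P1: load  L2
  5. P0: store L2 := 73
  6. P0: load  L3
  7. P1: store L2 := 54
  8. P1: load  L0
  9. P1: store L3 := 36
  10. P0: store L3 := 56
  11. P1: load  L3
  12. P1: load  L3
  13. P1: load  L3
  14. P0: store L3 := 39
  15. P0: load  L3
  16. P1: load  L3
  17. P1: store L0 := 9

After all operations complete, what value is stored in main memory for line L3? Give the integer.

memory[L3] = 36

step 1: P0: load  L3  ⟶  EI  (L3)  txn=BusRd  M[L3]=0
step 2: P1: load  L3  ⟶  SS  (L3)  txn=BusRd  M[L3]=0
step 3: P0: load  L1  ⟶  EI  (L1)  txn=BusRd  M[L1]=0
step 4: P1: load  L2  ⟶  IE  (L2)  txn=BusRd  M[L2]=40
step 5: P0: store L2 := 73  ⟶  MI  (L2)  txn=BusRdX  M[L2]=40
step 6: P0: load  L3  ⟶  SS  (L3)  txn=∅  M[L3]=0
step 7: P1: store L2 := 54  ⟶  IM  (L2)  txn=BusRdX+Flush  M[L2]=73
step 8: P1: load  L0  ⟶  IE  (L0)  txn=BusRd  M[L0]=70
step 9: P1: store L3 := 36  ⟶  IM  (L3)  txn=BusUpgr  M[L3]=0
step 10: P0: store L3 := 56  ⟶  MI  (L3)  txn=BusRdX+Flush  M[L3]=36
step 11: P1: load  L3  ⟶  OS  (L3)  txn=BusRd  M[L3]=36
step 12: P1: load  L3  ⟶  OS  (L3)  txn=∅  M[L3]=36
step 13: P1: load  L3  ⟶  OS  (L3)  txn=∅  M[L3]=36
step 14: P0: store L3 := 39  ⟶  MI  (L3)  txn=BusUpgr  M[L3]=36
step 15: P0: load  L3  ⟶  MI  (L3)  txn=∅  M[L3]=36
step 16: P1: load  L3  ⟶  OS  (L3)  txn=BusRd  M[L3]=36
step 17: P1: store L0 := 9  ⟶  IM  (L0)  txn=∅  M[L0]=70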